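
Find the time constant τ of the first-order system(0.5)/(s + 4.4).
First-order system: τ = -1/pole. Pole = -4.4. τ = -1/(-4.4) = 0.2273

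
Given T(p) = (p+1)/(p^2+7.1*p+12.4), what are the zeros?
Set numerator = 0: p + 1 = 0 → Zeros: -1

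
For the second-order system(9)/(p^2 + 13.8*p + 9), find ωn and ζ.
Standard form: ωn²/(p²+2ζωn·p+ωn²).
const=9=ωn² → ωn=3, p coeff=13.8=2ζωn → ζ=2.3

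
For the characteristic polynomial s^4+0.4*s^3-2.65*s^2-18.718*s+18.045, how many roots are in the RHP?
s^4 + 0.4*s^3 - 2.65*s^2 - 18.718*s + 18.045 = (s - 2.5)(s - 0.9)(s^2 + 3.8*s + 8.02). Poles: -1.9 + 2.1j, -1.9 - 2.1j, 0.9, 2.5. RHP poles (Re>0): 2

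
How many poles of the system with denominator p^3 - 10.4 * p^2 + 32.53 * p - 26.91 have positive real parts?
p^3 - 10.4*p^2 + 32.53*p - 26.91 = (p - 4.6)(p - 4.5)(p - 1.3). Poles: 1.3, 4.5, 4.6. RHP poles (Re>0): 3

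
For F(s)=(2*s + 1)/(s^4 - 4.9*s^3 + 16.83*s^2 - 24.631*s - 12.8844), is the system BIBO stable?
Denominator: s^4 - 4.9*s^3 + 16.83*s^2 - 24.631*s - 12.8844 = (s + 0.4)(s - 2.7)(s^2 - 2.6*s + 11.93). Poles: -0.4, 1.3 + 3.2j, 1.3 - 3.2j, 2.7. All Re(p)<0: No (unstable)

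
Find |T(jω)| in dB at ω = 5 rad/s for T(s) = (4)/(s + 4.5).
Substitute s = j*5: T(j5) = 0.39779 - 0.441989j.
|T(j5)| = sqrt(Re² + Im²) = 0.5946.
20*log₁₀(0.5946) = -4.51 dB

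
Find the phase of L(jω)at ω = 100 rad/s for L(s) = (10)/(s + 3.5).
Substitute s = j*100: L(j100) = 0.00349572 - 0.0998776j.
∠L(j100) = atan2(Im, Re) = atan2(-0.0998776, 0.00349572) = -88.00°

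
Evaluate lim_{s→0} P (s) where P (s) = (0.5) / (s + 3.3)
DC gain = P(0) = num(0)/den(0) = 0.5/3.3 = 0.1515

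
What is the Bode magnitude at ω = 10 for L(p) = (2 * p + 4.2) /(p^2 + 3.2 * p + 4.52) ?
Substitute p = j*10: L(j10) = 0.0235674 - 0.201569j.
|L(j10)| = sqrt(Re² + Im²) = 0.2029.
20*log₁₀(0.2029) = -13.85 dB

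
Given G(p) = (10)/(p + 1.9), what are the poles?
Set denominator = 0: p + 1.9 = 0 → Poles: -1.9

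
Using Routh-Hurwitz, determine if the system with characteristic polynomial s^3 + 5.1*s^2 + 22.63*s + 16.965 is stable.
Routh array:
s^3: [1, 22.63]; s^2: [5.1, 16.965]; s^1: [19.3035]; s^0: [16.965]
First column: [1, 5.1, 19.3035, 16.965]. Sign changes = 0.
Yes, stable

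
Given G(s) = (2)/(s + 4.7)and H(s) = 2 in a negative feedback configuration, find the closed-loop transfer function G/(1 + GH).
Closed-loop T = G/(1+GH).
Numerator: G_num * H_den = 2.
Denominator: G_den * H_den + G_num * H_num = (s + 4.7) + (4) = s + 8.7.
T(s) = (2)/(s + 8.7)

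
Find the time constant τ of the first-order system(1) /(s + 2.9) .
First-order system: τ = -1/pole. Pole = -2.9. τ = -1/(-2.9) = 0.3448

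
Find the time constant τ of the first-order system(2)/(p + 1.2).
First-order system: τ = -1/pole. Pole = -1.2. τ = -1/(-1.2) = 0.8333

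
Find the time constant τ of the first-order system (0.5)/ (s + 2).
First-order system: τ = -1/pole. Pole = -2. τ = -1/(-2) = 0.5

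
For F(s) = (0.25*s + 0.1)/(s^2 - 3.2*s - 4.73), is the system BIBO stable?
Denominator: s^2 - 3.2*s - 4.73 = (s - 4.3)(s + 1.1). Poles: -1.1, 4.3. All Re(p)<0: No (unstable)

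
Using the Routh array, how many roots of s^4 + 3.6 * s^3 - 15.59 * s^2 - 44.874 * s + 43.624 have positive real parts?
Routh array:
s^4: [1, -15.59, 43.624]; s^3: [3.6, -44.874]; s^2: [-3.125, 43.624]; s^1: [5.38085]; s^0: [43.624]
First column: [1, 3.6, -3.125, 5.38085, 43.624]. Sign changes = RHP roots = 2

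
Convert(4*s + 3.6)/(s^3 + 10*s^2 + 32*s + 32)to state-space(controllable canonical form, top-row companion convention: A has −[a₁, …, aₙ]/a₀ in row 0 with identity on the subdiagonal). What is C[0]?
Reachable canonical form: C = numerator coefficients (right-aligned, zero-padded to length n).
num = 4*s + 3.6, C = [[0, 4, 3.6]].
C[0] = 0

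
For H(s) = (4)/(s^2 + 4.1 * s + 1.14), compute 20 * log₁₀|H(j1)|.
Substitute s = j*1: H(j1) = 0.0332747 - 0.974474j.
|H(j1)| = sqrt(Re² + Im²) = 0.975.
20*log₁₀(0.975) = -0.22 dB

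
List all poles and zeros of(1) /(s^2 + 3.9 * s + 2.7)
Set denominator = 0: s^2 + 3.9*s + 2.7 = (s + 3)(s + 0.9) = 0 → Poles: -0.9, -3
Numerator is a nonzero constant (1) → Zeros: none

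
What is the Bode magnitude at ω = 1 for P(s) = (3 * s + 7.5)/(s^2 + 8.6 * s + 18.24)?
Substitute s = j*1: P(j1) = 0.417859 - 0.034431j.
|P(j1)| = sqrt(Re² + Im²) = 0.4193.
20*log₁₀(0.4193) = -7.55 dB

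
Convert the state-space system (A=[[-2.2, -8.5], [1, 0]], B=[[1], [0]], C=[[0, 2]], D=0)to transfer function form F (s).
F(s) = C(sI - A)⁻¹B + D.
Characteristic polynomial det(sI - A) = s^2 + 2.2*s + 8.5.
Numerator from C·adj(sI-A)·B + D·det(sI-A) = 2.
F(s) = (2)/(s^2 + 2.2*s + 8.5)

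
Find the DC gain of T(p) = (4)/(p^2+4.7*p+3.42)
DC gain = T(0) = num(0)/den(0) = 4/3.42 = 1.17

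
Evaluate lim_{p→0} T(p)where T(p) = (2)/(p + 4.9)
DC gain = T(0) = num(0)/den(0) = 2/4.9 = 0.4082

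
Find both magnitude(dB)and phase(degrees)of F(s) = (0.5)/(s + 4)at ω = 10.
Substitute s = j*10: F(j10) = 0.0172414 - 0.0431034j.
|F| = 20*log₁₀(sqrt(Re²+Im²)) = -26.67 dB.
∠F = atan2(Im, Re) = -68.20°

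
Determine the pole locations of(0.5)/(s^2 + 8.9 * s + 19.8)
Set denominator = 0: s^2 + 8.9*s + 19.8 = (s + 4.5)(s + 4.4) = 0 → Poles: -4.4, -4.5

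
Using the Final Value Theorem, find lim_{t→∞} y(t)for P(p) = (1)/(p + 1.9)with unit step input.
FVT: lim_{t→∞} y(t) = lim_{p→0} p*Y(p) where Y(p) = P(p)/p.
= lim_{p→0} P(p) = P(0) = num(0)/den(0) = 1/1.9 = 0.5263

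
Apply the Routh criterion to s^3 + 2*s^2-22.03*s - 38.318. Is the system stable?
Routh array:
s^3: [1, -22.03]; s^2: [2, -38.318]; s^1: [-2.871]; s^0: [-38.318]
First column: [1, 2, -2.871, -38.318]. Sign changes = 1.
No, unstable (1 RHP root(s))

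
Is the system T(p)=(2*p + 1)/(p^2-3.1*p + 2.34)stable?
Denominator: p^2 - 3.1*p + 2.34 = (p - 1.3)(p - 1.8). Poles: 1.3, 1.8. All Re(p)<0: No (unstable)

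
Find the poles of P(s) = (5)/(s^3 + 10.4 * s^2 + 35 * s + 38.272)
Set denominator = 0: s^3 + 10.4*s^2 + 35*s + 38.272 = (s + 3.2)(s + 2.6)(s + 4.6) = 0 → Poles: -2.6, -3.2, -4.6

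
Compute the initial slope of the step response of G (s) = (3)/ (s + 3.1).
IVT: y'(0⁺) = lim_{s→∞} s²·Y(s) = lim_{s→∞} s·G(s).
deg(num) = 0, deg(den) = 1, relative degree = 1, so s·G(s) → (leading num)/(leading den) = 3/1 = 3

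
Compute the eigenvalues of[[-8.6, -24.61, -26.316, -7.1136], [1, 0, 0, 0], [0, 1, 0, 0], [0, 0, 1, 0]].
Eigenvalues solve det(λI - A) = 0.
Characteristic polynomial: λ^4 + 8.6*λ^3 + 24.61*λ^2 + 26.316*λ + 7.1136 = 0.
Factor: (λ + 0.4)(λ + 1.9)(λ + 3.9)(λ + 2.4) = 0.
Roots: -0.4, -1.9, -2.4, -3.9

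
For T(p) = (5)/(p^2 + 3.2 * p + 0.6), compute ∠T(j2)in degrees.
Substitute p = j*2: T(j2) = -0.323686 - 0.609292j.
∠T(j2) = atan2(Im, Re) = atan2(-0.609292, -0.323686) = -117.98°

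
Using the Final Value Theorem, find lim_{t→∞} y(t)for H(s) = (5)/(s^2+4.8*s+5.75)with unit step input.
FVT: lim_{t→∞} y(t) = lim_{s→0} s*Y(s) where Y(s) = H(s)/s.
= lim_{s→0} H(s) = H(0) = num(0)/den(0) = 5/5.75 = 0.8696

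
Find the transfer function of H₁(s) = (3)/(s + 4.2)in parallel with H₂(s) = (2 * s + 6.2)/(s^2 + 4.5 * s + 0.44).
Parallel: H = H₁ + H₂ = (n₁·d₂ + n₂·d₁)/(d₁·d₂).
n₁·d₂ = 3*s^2 + 13.5*s + 1.32. n₂·d₁ = 2*s^2 + 14.6*s + 26.04. Sum = 5*s^2 + 28.1*s + 27.36. d₁·d₂ = s^3 + 8.7*s^2 + 19.34*s + 1.848.
H(s) = (5*s^2 + 28.1*s + 27.36)/(s^3 + 8.7*s^2 + 19.34*s + 1.848)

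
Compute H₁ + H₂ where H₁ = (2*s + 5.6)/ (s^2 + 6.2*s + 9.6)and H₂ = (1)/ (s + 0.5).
Parallel: H = H₁ + H₂ = (n₁·d₂ + n₂·d₁)/(d₁·d₂).
n₁·d₂ = 2*s^2 + 6.6*s + 2.8. n₂·d₁ = s^2 + 6.2*s + 9.6. Sum = 3*s^2 + 12.8*s + 12.4. d₁·d₂ = s^3 + 6.7*s^2 + 12.7*s + 4.8.
H(s) = (3*s^2 + 12.8*s + 12.4)/(s^3 + 6.7*s^2 + 12.7*s + 4.8)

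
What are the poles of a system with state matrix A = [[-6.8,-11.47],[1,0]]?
Eigenvalues solve det(λI - A) = 0.
Characteristic polynomial: λ^2 + 6.8*λ + 11.47 = 0.
Factor: (λ + 3.1)(λ + 3.7) = 0.
Roots: -3.1, -3.7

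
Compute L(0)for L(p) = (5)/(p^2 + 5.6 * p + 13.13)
DC gain = L(0) = num(0)/den(0) = 5/13.13 = 0.3808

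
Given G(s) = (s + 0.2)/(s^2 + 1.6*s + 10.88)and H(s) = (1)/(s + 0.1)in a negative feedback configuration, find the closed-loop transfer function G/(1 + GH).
Closed-loop T = G/(1+GH).
Numerator: G_num * H_den = s^2 + 0.3*s + 0.02.
Denominator: G_den * H_den + G_num * H_num = (s^3 + 1.7*s^2 + 11.04*s + 1.088) + (s + 0.2) = s^3 + 1.7*s^2 + 12.04*s + 1.288.
T(s) = (s^2 + 0.3*s + 0.02)/(s^3 + 1.7*s^2 + 12.04*s + 1.288)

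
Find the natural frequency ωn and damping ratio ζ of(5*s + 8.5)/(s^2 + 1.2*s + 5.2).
Underdamped: complex pole -0.6 + 2.2j. ωn = |pole| = 2.28, ζ = -Re(pole)/ωn = 0.2631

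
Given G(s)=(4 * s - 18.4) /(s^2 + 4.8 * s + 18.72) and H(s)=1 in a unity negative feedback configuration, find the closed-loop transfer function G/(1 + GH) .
Closed-loop T = G/(1+GH).
Numerator: G_num * H_den = 4*s - 18.4.
Denominator: G_den * H_den + G_num * H_num = (s^2 + 4.8*s + 18.72) + (4*s - 18.4) = s^2 + 8.8*s + 0.32.
T(s) = (4*s - 18.4)/(s^2 + 8.8*s + 0.32)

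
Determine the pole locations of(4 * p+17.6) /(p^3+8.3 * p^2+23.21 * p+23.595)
Set denominator = 0: p^3 + 8.3*p^2 + 23.21*p + 23.595 = (p + 3.9)(p^2 + 4.4*p + 6.05) = 0 → Poles: -2.2 + 1.1j, -2.2 - 1.1j, -3.9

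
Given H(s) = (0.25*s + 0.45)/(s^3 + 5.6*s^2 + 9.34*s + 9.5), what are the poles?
Set denominator = 0: s^3 + 5.6*s^2 + 9.34*s + 9.5 = (s + 3.8)(s^2 + 1.8*s + 2.5) = 0 → Poles: -0.9 + 1.3j, -0.9 - 1.3j, -3.8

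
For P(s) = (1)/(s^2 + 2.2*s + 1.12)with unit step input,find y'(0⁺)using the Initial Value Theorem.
IVT: y'(0⁺) = lim_{s→∞} s²·Y(s) = lim_{s→∞} s·P(s).
deg(num) = 0, deg(den) = 2, relative degree = 2 ≥ 2, so s·P(s) → 0. Initial slope = 0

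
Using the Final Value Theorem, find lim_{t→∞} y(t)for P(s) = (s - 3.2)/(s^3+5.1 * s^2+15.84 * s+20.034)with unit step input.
FVT: lim_{t→∞} y(t) = lim_{s→0} s*Y(s) where Y(s) = P(s)/s.
= lim_{s→0} P(s) = P(0) = num(0)/den(0) = -3.2/20.034 = -0.1597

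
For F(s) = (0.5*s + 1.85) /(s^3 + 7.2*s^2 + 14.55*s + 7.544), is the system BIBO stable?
Denominator: s^3 + 7.2*s^2 + 14.55*s + 7.544 = (s + 2.3)(s + 4.1)(s + 0.8). Poles: -0.8, -2.3, -4.1. All Re(p)<0: Yes (stable)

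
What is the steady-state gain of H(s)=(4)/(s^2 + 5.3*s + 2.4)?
DC gain = H(0) = num(0)/den(0) = 4/2.4 = 1.667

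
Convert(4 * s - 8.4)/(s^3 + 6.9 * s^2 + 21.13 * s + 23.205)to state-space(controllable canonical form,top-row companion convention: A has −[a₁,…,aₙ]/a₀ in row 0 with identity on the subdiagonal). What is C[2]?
Reachable canonical form: C = numerator coefficients (right-aligned, zero-padded to length n).
num = 4*s - 8.4, C = [[0, 4, -8.4]].
C[2] = -8.4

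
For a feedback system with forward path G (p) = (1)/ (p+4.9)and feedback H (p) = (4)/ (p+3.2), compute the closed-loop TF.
Closed-loop T = G/(1+GH).
Numerator: G_num * H_den = p + 3.2.
Denominator: G_den * H_den + G_num * H_num = (p^2 + 8.1*p + 15.68) + (4) = p^2 + 8.1*p + 19.68.
T(p) = (p + 3.2)/(p^2 + 8.1*p + 19.68)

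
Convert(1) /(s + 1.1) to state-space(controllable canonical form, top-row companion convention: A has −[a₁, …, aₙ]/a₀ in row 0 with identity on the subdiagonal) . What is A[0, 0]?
Reachable canonical form for den = s + 1.1: top row of A = -[a₁,a₂,...,aₙ]/a₀, ones on the subdiagonal, zeros elsewhere.
A = [[-1.1]].
A[0,0] = -1.1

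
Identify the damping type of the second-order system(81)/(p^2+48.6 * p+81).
Standard form: ωn²/(p²+2ζωn·p+ωn²) gives ωn=9, ζ=2.7.
Overdamped (ζ = 2.7 > 1)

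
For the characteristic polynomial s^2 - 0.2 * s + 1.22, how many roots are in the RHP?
Poles: 0.1 + 1.1j, 0.1 - 1.1j. RHP poles (Re>0): 2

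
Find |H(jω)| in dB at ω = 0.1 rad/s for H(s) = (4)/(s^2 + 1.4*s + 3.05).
Substitute s = j*0.1: H(j0.1) = 1.313 - 0.0604673j.
|H(j0.1)| = sqrt(Re² + Im²) = 1.314.
20*log₁₀(1.314) = 2.37 dB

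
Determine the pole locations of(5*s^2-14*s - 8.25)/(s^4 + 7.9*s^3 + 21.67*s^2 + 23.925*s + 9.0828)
Set denominator = 0: s^4 + 7.9*s^3 + 21.67*s^2 + 23.925*s + 9.0828 = (s + 1.2)(s + 2.9)(s + 0.9)(s + 2.9) = 0 → Poles: -0.9, -1.2, -2.9, -2.9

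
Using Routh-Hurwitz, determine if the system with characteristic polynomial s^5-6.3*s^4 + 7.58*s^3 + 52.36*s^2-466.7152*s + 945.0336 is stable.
Routh array:
s^5: [1, 7.58, -466.7152]; s^4: [-6.3, 52.36, 945.0336]; s^3: [15.8911, -316.71]; s^2: [-73.199, 945.0336]; s^1: [-111.548]; s^0: [945.0336]
First column: [1, -6.3, 15.8911, -73.199, -111.548, 945.0336]. Sign changes = 4.
No, unstable (4 RHP root(s))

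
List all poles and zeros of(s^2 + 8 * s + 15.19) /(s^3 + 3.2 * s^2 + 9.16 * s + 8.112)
Set denominator = 0: s^3 + 3.2*s^2 + 9.16*s + 8.112 = (s + 1.2)(s^2 + 2*s + 6.76) = 0 → Poles: -1 + 2.4j, -1 - 2.4j, -1.2
Set numerator = 0: s^2 + 8*s + 15.19 = (s + 3.1)(s + 4.9) = 0 → Zeros: -3.1, -4.9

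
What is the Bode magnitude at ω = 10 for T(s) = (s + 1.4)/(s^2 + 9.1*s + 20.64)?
Substitute s = j*10: T(j10) = 0.0547977 - 0.063173j.
|T(j10)| = sqrt(Re² + Im²) = 0.08363.
20*log₁₀(0.08363) = -21.55 dB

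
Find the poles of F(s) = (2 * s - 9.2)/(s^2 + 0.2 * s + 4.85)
Set denominator = 0: s^2 + 0.2*s + 4.85 = 0 → Poles: -0.1 + 2.2j, -0.1 - 2.2j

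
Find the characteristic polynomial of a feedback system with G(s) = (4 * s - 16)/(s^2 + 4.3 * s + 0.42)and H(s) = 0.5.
Characteristic poly = G_den * H_den + G_num * H_num = (s^2 + 4.3*s + 0.42) + (2*s - 8) = s^2 + 6.3*s - 7.58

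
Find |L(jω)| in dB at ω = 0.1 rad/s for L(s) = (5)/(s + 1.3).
Substitute s = j*0.1: L(j0.1) = 3.82353 - 0.294118j.
|L(j0.1)| = sqrt(Re² + Im²) = 3.835.
20*log₁₀(3.835) = 11.67 dB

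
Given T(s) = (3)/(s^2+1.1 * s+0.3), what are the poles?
Set denominator = 0: s^2 + 1.1*s + 0.3 = (s + 0.5)(s + 0.6) = 0 → Poles: -0.5, -0.6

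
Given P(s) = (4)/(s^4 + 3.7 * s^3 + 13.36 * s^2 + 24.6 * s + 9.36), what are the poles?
Set denominator = 0: s^4 + 3.7*s^3 + 13.36*s^2 + 24.6*s + 9.36 = (s + 2)(s + 0.5)(s^2 + 1.2*s + 9.36) = 0 → Poles: -0.5, -0.6 + 3j, -0.6 - 3j, -2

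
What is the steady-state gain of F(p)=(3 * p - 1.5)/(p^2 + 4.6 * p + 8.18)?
DC gain = F(0) = num(0)/den(0) = -1.5/8.18 = -0.1834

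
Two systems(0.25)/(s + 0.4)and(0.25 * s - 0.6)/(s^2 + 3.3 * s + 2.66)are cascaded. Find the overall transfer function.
Series: H = H₁ · H₂ = (n₁·n₂)/(d₁·d₂).
Num: n₁·n₂ = 0.0625*s - 0.15. Den: d₁·d₂ = s^3 + 3.7*s^2 + 3.98*s + 1.064.
H(s) = (0.0625*s - 0.15)/(s^3 + 3.7*s^2 + 3.98*s + 1.064)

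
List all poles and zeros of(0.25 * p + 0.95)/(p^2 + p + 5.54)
Set denominator = 0: p^2 + p + 5.54 = 0 → Poles: -0.5 + 2.3j, -0.5 - 2.3j
Set numerator = 0: 0.25*p + 0.95 = 0 → Zeros: -3.8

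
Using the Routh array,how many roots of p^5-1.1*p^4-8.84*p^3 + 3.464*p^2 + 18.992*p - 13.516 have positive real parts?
Routh array:
p^5: [1, -8.84, 18.992]; p^4: [-1.1, 3.464, -13.516]; p^3: [-5.69091, 6.70473]; p^2: [2.16804, -13.516]; p^1: [-28.7736]; p^0: [-13.516]
First column: [1, -1.1, -5.69091, 2.16804, -28.7736, -13.516]. Sign changes = RHP roots = 3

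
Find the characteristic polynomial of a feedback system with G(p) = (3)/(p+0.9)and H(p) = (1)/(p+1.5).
Characteristic poly = G_den * H_den + G_num * H_num = (p^2 + 2.4*p + 1.35) + (3) = p^2 + 2.4*p + 4.35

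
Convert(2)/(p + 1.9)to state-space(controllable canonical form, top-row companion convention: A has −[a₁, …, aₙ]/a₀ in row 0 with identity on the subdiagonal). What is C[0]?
Reachable canonical form: C = numerator coefficients (right-aligned, zero-padded to length n).
num = 2, C = [[2]].
C[0] = 2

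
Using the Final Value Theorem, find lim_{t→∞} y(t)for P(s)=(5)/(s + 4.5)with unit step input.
FVT: lim_{t→∞} y(t) = lim_{s→0} s*Y(s) where Y(s) = P(s)/s.
= lim_{s→0} P(s) = P(0) = num(0)/den(0) = 5/4.5 = 1.111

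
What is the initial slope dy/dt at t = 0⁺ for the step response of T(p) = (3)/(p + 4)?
IVT: y'(0⁺) = lim_{p→∞} p²·Y(p) = lim_{p→∞} p·T(p).
deg(num) = 0, deg(den) = 1, relative degree = 1, so p·T(p) → (leading num)/(leading den) = 3/1 = 3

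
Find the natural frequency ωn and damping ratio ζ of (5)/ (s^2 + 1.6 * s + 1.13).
Underdamped: complex pole -0.8 + 0.7j. ωn = |pole| = 1.063, ζ = -Re(pole)/ωn = 0.7526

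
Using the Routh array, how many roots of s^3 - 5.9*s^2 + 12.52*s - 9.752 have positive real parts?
Routh array:
s^3: [1, 12.52]; s^2: [-5.9, -9.752]; s^1: [10.8671]; s^0: [-9.752]
First column: [1, -5.9, 10.8671, -9.752]. Sign changes = RHP roots = 3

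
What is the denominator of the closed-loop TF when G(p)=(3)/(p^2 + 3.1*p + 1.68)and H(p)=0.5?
Characteristic poly = G_den * H_den + G_num * H_num = (p^2 + 3.1*p + 1.68) + (1.5) = p^2 + 3.1*p + 3.18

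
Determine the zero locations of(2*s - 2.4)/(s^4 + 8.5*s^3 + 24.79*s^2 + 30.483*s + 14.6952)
Set numerator = 0: 2*s - 2.4 = 0 → Zeros: 1.2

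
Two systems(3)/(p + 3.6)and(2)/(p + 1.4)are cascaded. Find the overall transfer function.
Series: H = H₁ · H₂ = (n₁·n₂)/(d₁·d₂).
Num: n₁·n₂ = 6. Den: d₁·d₂ = p^2 + 5*p + 5.04.
H(p) = (6)/(p^2 + 5*p + 5.04)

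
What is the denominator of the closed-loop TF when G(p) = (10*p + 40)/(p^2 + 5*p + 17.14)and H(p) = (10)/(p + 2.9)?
Characteristic poly = G_den * H_den + G_num * H_num = (p^3 + 7.9*p^2 + 31.64*p + 49.706) + (100*p + 400) = p^3 + 7.9*p^2 + 131.64*p + 449.706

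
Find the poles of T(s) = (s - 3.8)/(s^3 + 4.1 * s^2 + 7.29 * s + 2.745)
Set denominator = 0: s^3 + 4.1*s^2 + 7.29*s + 2.745 = (s + 0.5)(s^2 + 3.6*s + 5.49) = 0 → Poles: -0.5, -1.8 + 1.5j, -1.8 - 1.5j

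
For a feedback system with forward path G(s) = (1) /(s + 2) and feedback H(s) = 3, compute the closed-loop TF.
Closed-loop T = G/(1+GH).
Numerator: G_num * H_den = 1.
Denominator: G_den * H_den + G_num * H_num = (s + 2) + (3) = s + 5.
T(s) = (1)/(s + 5)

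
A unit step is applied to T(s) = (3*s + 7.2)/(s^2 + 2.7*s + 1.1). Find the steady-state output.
FVT: lim_{t→∞} y(t) = lim_{s→0} s*Y(s) where Y(s) = T(s)/s.
= lim_{s→0} T(s) = T(0) = num(0)/den(0) = 7.2/1.1 = 6.545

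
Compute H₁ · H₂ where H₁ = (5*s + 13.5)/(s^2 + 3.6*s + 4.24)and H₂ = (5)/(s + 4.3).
Series: H = H₁ · H₂ = (n₁·n₂)/(d₁·d₂).
Num: n₁·n₂ = 25*s + 67.5. Den: d₁·d₂ = s^3 + 7.9*s^2 + 19.72*s + 18.232.
H(s) = (25*s + 67.5)/(s^3 + 7.9*s^2 + 19.72*s + 18.232)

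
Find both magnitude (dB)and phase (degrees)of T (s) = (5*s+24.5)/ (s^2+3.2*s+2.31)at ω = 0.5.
Substitute s = j*0.5: T(j0.5) = 8.00606 - 5.0047j.
|T| = 20*log₁₀(sqrt(Re²+Im²)) = 19.50 dB.
∠T = atan2(Im, Re) = -32.01°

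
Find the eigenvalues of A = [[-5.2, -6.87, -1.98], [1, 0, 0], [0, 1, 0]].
Eigenvalues solve det(λI - A) = 0.
Characteristic polynomial: λ^3 + 5.2*λ^2 + 6.87*λ + 1.98 = 0.
Factor: (λ + 3.3)(λ + 0.4)(λ + 1.5) = 0.
Roots: -0.4, -1.5, -3.3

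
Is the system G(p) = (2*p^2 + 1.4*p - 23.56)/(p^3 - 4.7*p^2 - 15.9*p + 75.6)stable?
Denominator: p^3 - 4.7*p^2 - 15.9*p + 75.6 = (p - 4.5)(p + 4)(p - 4.2). Poles: -4, 4.2, 4.5. All Re(p)<0: No (unstable)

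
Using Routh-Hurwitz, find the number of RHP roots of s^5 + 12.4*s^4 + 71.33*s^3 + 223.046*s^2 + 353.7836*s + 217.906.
Routh array:
s^5: [1, 71.33, 353.7836]; s^4: [12.4, 223.046, 217.906]; s^3: [53.3424, 336.211]; s^2: [144.89, 217.906]; s^1: [255.987]; s^0: [217.906]
First column: [1, 12.4, 53.3424, 144.89, 255.987, 217.906]. Sign changes = RHP roots = 0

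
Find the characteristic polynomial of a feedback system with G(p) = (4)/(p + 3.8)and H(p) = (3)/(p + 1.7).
Characteristic poly = G_den * H_den + G_num * H_num = (p^2 + 5.5*p + 6.46) + (12) = p^2 + 5.5*p + 18.46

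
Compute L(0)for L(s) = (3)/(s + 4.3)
DC gain = L(0) = num(0)/den(0) = 3/4.3 = 0.6977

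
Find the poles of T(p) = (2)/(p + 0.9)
Set denominator = 0: p + 0.9 = 0 → Poles: -0.9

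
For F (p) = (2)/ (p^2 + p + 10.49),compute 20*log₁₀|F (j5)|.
Substitute p = j*5: F(j5) = -0.123206 - 0.0424556j.
|F(j5)| = sqrt(Re² + Im²) = 0.1303.
20*log₁₀(0.1303) = -17.70 dB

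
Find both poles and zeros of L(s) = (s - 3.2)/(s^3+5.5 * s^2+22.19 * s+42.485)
Set denominator = 0: s^3 + 5.5*s^2 + 22.19*s + 42.485 = (s + 2.9)(s^2 + 2.6*s + 14.65) = 0 → Poles: -1.3 + 3.6j, -1.3 - 3.6j, -2.9
Set numerator = 0: s - 3.2 = 0 → Zeros: 3.2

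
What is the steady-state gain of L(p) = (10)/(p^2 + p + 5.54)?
DC gain = L(0) = num(0)/den(0) = 10/5.54 = 1.805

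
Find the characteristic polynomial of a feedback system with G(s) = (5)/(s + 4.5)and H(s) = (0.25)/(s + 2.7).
Characteristic poly = G_den * H_den + G_num * H_num = (s^2 + 7.2*s + 12.15) + (1.25) = s^2 + 7.2*s + 13.4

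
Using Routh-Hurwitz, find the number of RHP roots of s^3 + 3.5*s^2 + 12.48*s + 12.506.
Routh array:
s^3: [1, 12.48]; s^2: [3.5, 12.506]; s^1: [8.90686]; s^0: [12.506]
First column: [1, 3.5, 8.90686, 12.506]. Sign changes = RHP roots = 0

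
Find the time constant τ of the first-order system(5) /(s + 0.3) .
First-order system: τ = -1/pole. Pole = -0.3. τ = -1/(-0.3) = 3.333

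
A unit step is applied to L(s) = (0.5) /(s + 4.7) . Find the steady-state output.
FVT: lim_{t→∞} y(t) = lim_{s→0} s*Y(s) where Y(s) = L(s)/s.
= lim_{s→0} L(s) = L(0) = num(0)/den(0) = 0.5/4.7 = 0.1064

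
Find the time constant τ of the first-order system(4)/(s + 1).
First-order system: τ = -1/pole. Pole = -1. τ = -1/(-1) = 1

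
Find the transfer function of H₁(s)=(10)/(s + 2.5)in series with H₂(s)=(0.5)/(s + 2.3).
Series: H = H₁ · H₂ = (n₁·n₂)/(d₁·d₂).
Num: n₁·n₂ = 5. Den: d₁·d₂ = s^2 + 4.8*s + 5.75.
H(s) = (5)/(s^2 + 4.8*s + 5.75)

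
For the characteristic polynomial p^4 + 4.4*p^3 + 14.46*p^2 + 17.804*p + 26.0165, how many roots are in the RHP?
p^4 + 4.4*p^3 + 14.46*p^2 + 17.804*p + 26.0165 = (p^2 + 0.8*p + 3.05)(p^2 + 3.6*p + 8.53). Poles: -0.4 + 1.7j, -0.4 - 1.7j, -1.8 + 2.3j, -1.8 - 2.3j. RHP poles (Re>0): 0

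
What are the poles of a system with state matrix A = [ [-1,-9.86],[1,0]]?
Eigenvalues solve det(λI - A) = 0.
Characteristic polynomial: λ^2 + λ + 9.86 = 0.
Roots: -0.5 + 3.1j, -0.5 - 3.1j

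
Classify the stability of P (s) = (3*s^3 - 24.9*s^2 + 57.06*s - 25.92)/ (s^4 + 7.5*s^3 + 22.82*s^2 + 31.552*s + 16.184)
Denominator: s^4 + 7.5*s^3 + 22.82*s^2 + 31.552*s + 16.184 = (s + 1.4)(s + 1.7)(s^2 + 4.4*s + 6.8). Poles: -1.4, -1.7, -2.2 + 1.4j, -2.2 - 1.4j. Stable (all poles in LHP)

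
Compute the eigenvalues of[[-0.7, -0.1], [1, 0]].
Eigenvalues solve det(λI - A) = 0.
Characteristic polynomial: λ^2 + 0.7*λ + 0.1 = 0.
Factor: (λ + 0.5)(λ + 0.2) = 0.
Roots: -0.2, -0.5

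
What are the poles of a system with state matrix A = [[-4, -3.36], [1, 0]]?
Eigenvalues solve det(λI - A) = 0.
Characteristic polynomial: λ^2 + 4*λ + 3.36 = 0.
Factor: (λ + 1.2)(λ + 2.8) = 0.
Roots: -1.2, -2.8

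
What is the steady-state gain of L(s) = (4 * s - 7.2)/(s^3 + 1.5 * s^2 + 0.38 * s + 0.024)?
DC gain = L(0) = num(0)/den(0) = -7.2/0.024 = -300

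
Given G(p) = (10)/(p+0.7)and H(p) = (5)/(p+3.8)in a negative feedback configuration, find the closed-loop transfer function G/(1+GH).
Closed-loop T = G/(1+GH).
Numerator: G_num * H_den = 10*p + 38.
Denominator: G_den * H_den + G_num * H_num = (p^2 + 4.5*p + 2.66) + (50) = p^2 + 4.5*p + 52.66.
T(p) = (10*p + 38)/(p^2 + 4.5*p + 52.66)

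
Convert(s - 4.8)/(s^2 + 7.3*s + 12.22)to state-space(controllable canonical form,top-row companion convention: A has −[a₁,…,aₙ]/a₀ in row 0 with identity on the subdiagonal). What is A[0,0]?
Reachable canonical form for den = s^2 + 7.3*s + 12.22: top row of A = -[a₁,a₂,...,aₙ]/a₀, ones on the subdiagonal, zeros elsewhere.
A = [[-7.3, -12.22], [1, 0]].
A[0,0] = -7.3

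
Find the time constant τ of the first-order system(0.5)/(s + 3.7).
First-order system: τ = -1/pole. Pole = -3.7. τ = -1/(-3.7) = 0.2703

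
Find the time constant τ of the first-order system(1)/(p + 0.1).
First-order system: τ = -1/pole. Pole = -0.1. τ = -1/(-0.1) = 10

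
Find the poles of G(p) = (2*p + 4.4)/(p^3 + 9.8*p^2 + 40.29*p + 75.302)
Set denominator = 0: p^3 + 9.8*p^2 + 40.29*p + 75.302 = (p + 4.6)(p^2 + 5.2*p + 16.37) = 0 → Poles: -2.6 + 3.1j, -2.6 - 3.1j, -4.6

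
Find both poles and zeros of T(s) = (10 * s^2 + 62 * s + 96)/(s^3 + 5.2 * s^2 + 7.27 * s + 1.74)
Set denominator = 0: s^3 + 5.2*s^2 + 7.27*s + 1.74 = (s + 2.9)(s + 0.3)(s + 2) = 0 → Poles: -0.3, -2, -2.9
Set numerator = 0: 10*s^2 + 62*s + 96 = 10*(s + 3.2)(s + 3) = 0 → Zeros: -3, -3.2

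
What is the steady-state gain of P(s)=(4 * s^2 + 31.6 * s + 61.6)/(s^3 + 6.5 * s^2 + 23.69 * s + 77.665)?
DC gain = P(0) = num(0)/den(0) = 61.6/77.665 = 0.7932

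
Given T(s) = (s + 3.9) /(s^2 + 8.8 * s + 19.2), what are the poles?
Set denominator = 0: s^2 + 8.8*s + 19.2 = (s + 4)(s + 4.8) = 0 → Poles: -4, -4.8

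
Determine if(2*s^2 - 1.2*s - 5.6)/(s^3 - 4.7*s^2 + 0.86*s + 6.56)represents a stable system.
Denominator: s^3 - 4.7*s^2 + 0.86*s + 6.56 = (s - 1.6)(s + 1)(s - 4.1). Poles: -1, 1.6, 4.1. All Re(p)<0: No (unstable)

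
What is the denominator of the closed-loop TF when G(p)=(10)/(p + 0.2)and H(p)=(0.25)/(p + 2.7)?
Characteristic poly = G_den * H_den + G_num * H_num = (p^2 + 2.9*p + 0.54) + (2.5) = p^2 + 2.9*p + 3.04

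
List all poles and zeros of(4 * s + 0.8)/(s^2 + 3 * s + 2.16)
Set denominator = 0: s^2 + 3*s + 2.16 = (s + 1.2)(s + 1.8) = 0 → Poles: -1.2, -1.8
Set numerator = 0: 4*s + 0.8 = 0 → Zeros: -0.2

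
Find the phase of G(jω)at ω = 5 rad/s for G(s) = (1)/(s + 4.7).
Substitute s = j*5: G(j5) = 0.0998089 - 0.10618j.
∠G(j5) = atan2(Im, Re) = atan2(-0.10618, 0.0998089) = -46.77°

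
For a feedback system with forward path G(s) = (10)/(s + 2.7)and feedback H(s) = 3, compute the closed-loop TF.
Closed-loop T = G/(1+GH).
Numerator: G_num * H_den = 10.
Denominator: G_den * H_den + G_num * H_num = (s + 2.7) + (30) = s + 32.7.
T(s) = (10)/(s + 32.7)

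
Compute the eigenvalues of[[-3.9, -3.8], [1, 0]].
Eigenvalues solve det(λI - A) = 0.
Characteristic polynomial: λ^2 + 3.9*λ + 3.8 = 0.
Factor: (λ + 2)(λ + 1.9) = 0.
Roots: -1.9, -2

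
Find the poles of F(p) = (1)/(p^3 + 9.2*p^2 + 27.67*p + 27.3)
Set denominator = 0: p^3 + 9.2*p^2 + 27.67*p + 27.3 = (p + 3.9)(p + 2.8)(p + 2.5) = 0 → Poles: -2.5, -2.8, -3.9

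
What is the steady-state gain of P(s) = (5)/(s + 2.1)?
DC gain = P(0) = num(0)/den(0) = 5/2.1 = 2.381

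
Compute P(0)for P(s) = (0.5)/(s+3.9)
DC gain = P(0) = num(0)/den(0) = 0.5/3.9 = 0.1282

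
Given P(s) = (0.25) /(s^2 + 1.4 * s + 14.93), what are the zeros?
Numerator is a nonzero constant (0.25) → Zeros: none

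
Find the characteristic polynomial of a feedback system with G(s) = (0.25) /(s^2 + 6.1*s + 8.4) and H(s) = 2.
Characteristic poly = G_den * H_den + G_num * H_num = (s^2 + 6.1*s + 8.4) + (0.5) = s^2 + 6.1*s + 8.9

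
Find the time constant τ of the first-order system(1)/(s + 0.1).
First-order system: τ = -1/pole. Pole = -0.1. τ = -1/(-0.1) = 10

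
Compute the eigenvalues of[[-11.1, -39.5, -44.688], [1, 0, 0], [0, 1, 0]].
Eigenvalues solve det(λI - A) = 0.
Characteristic polynomial: λ^3 + 11.1*λ^2 + 39.5*λ + 44.688 = 0.
Factor: (λ + 4.9)(λ + 2.4)(λ + 3.8) = 0.
Roots: -2.4, -3.8, -4.9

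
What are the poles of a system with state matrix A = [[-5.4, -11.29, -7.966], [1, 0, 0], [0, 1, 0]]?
Eigenvalues solve det(λI - A) = 0.
Characteristic polynomial: λ^3 + 5.4*λ^2 + 11.29*λ + 7.966 = 0.
Factor: (λ + 1.4)(λ^2 + 4*λ + 5.69) = 0.
Roots: -1.4, -2 + 1.3j, -2 - 1.3j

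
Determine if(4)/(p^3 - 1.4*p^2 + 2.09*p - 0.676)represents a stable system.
Denominator: p^3 - 1.4*p^2 + 2.09*p - 0.676 = (p - 0.4)(p^2 - p + 1.69). Poles: 0.4, 0.5 + 1.2j, 0.5 - 1.2j. All Re(p)<0: No (unstable)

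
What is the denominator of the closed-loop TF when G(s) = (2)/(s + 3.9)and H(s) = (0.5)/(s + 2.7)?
Characteristic poly = G_den * H_den + G_num * H_num = (s^2 + 6.6*s + 10.53) + (1) = s^2 + 6.6*s + 11.53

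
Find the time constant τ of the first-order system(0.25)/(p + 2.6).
First-order system: τ = -1/pole. Pole = -2.6. τ = -1/(-2.6) = 0.3846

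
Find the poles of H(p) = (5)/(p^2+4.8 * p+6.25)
Set denominator = 0: p^2 + 4.8*p + 6.25 = 0 → Poles: -2.4 + 0.7j, -2.4 - 0.7j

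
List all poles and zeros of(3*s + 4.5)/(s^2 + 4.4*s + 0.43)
Set denominator = 0: s^2 + 4.4*s + 0.43 = (s + 4.3)(s + 0.1) = 0 → Poles: -0.1, -4.3
Set numerator = 0: 3*s + 4.5 = 0 → Zeros: -1.5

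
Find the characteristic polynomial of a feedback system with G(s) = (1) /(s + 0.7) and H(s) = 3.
Characteristic poly = G_den * H_den + G_num * H_num = (s + 0.7) + (3) = s + 3.7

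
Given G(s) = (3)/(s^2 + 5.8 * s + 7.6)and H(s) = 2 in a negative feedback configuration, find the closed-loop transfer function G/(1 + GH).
Closed-loop T = G/(1+GH).
Numerator: G_num * H_den = 3.
Denominator: G_den * H_den + G_num * H_num = (s^2 + 5.8*s + 7.6) + (6) = s^2 + 5.8*s + 13.6.
T(s) = (3)/(s^2 + 5.8*s + 13.6)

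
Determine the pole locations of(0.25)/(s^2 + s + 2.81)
Set denominator = 0: s^2 + s + 2.81 = 0 → Poles: -0.5 + 1.6j, -0.5 - 1.6j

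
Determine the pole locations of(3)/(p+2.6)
Set denominator = 0: p + 2.6 = 0 → Poles: -2.6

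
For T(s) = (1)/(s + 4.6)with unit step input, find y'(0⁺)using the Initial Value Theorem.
IVT: y'(0⁺) = lim_{s→∞} s²·Y(s) = lim_{s→∞} s·T(s).
deg(num) = 0, deg(den) = 1, relative degree = 1, so s·T(s) → (leading num)/(leading den) = 1/1 = 1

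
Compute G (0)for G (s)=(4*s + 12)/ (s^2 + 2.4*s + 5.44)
DC gain = G(0) = num(0)/den(0) = 12/5.44 = 2.206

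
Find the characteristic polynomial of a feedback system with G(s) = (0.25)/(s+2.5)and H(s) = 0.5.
Characteristic poly = G_den * H_den + G_num * H_num = (s + 2.5) + (0.125) = s + 2.625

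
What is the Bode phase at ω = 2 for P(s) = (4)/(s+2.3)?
Substitute s = j*2: P(j2) = 0.990312 - 0.861141j.
∠P(j2) = atan2(Im, Re) = atan2(-0.861141, 0.990312) = -41.01°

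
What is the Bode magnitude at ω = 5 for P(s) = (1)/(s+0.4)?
Substitute s = j*5: P(j5) = 0.0158983 - 0.198728j.
|P(j5)| = sqrt(Re² + Im²) = 0.1994.
20*log₁₀(0.1994) = -14.01 dB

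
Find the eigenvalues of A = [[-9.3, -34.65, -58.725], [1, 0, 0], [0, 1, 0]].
Eigenvalues solve det(λI - A) = 0.
Characteristic polynomial: λ^3 + 9.3*λ^2 + 34.65*λ + 58.725 = 0.
Factor: (λ + 4.5)(λ^2 + 4.8*λ + 13.05) = 0.
Roots: -2.4 + 2.7j, -2.4 - 2.7j, -4.5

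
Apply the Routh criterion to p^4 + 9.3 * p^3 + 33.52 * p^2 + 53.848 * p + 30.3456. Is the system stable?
Routh array:
p^4: [1, 33.52, 30.3456]; p^3: [9.3, 53.848]; p^2: [27.7299, 30.3456]; p^1: [43.6707]; p^0: [30.3456]
First column: [1, 9.3, 27.7299, 43.6707, 30.3456]. Sign changes = 0.
Yes, stable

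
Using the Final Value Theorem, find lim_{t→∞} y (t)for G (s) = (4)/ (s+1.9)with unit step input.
FVT: lim_{t→∞} y(t) = lim_{s→0} s*Y(s) where Y(s) = G(s)/s.
= lim_{s→0} G(s) = G(0) = num(0)/den(0) = 4/1.9 = 2.105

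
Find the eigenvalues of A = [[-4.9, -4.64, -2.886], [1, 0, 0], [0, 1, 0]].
Eigenvalues solve det(λI - A) = 0.
Characteristic polynomial: λ^3 + 4.9*λ^2 + 4.64*λ + 2.886 = 0.
Factor: (λ + 3.9)(λ^2 + λ + 0.74) = 0.
Roots: -0.5 + 0.7j, -0.5 - 0.7j, -3.9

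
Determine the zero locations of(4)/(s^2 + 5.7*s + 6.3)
Numerator is a nonzero constant (4) → Zeros: none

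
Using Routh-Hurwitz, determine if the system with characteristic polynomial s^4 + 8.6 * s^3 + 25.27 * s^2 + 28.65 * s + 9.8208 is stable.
Routh array:
s^4: [1, 25.27, 9.8208]; s^3: [8.6, 28.65]; s^2: [21.9386, 9.8208]; s^1: [24.8002]; s^0: [9.8208]
First column: [1, 8.6, 21.9386, 24.8002, 9.8208]. Sign changes = 0.
Yes, stable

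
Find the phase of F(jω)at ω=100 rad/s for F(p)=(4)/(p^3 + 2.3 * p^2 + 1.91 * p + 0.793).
Substitute p = j*100: F(j100) = -9.19833e-08 + 3.99865e-06j.
∠F(j100) = atan2(Im, Re) = atan2(3.99865e-06, -9.19833e-08) = 91.32° (principal value).
Summing the individual angle contributions Σ∠(j100 − zᵢ) − Σ∠(j100 − pₖ) over the 0 zero(s) and 3 pole(s), each followed continuously from ω = 0 (DC phase referenced to (−180°, 180°]), gives -268.68°, i.e. the principal value - 360°. Continuous Bode phase = -268.68°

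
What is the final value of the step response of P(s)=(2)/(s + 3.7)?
FVT: lim_{t→∞} y(t) = lim_{s→0} s*Y(s) where Y(s) = P(s)/s.
= lim_{s→0} P(s) = P(0) = num(0)/den(0) = 2/3.7 = 0.5405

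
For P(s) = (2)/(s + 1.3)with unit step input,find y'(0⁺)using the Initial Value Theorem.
IVT: y'(0⁺) = lim_{s→∞} s²·Y(s) = lim_{s→∞} s·P(s).
deg(num) = 0, deg(den) = 1, relative degree = 1, so s·P(s) → (leading num)/(leading den) = 2/1 = 2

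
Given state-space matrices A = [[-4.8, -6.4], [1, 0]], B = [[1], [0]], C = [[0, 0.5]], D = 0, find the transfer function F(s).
F(s) = C(sI - A)⁻¹B + D.
Characteristic polynomial det(sI - A) = s^2 + 4.8*s + 6.4.
Numerator from C·adj(sI-A)·B + D·det(sI-A) = 0.5.
F(s) = (0.5)/(s^2 + 4.8*s + 6.4)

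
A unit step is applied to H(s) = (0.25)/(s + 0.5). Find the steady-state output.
FVT: lim_{t→∞} y(t) = lim_{s→0} s*Y(s) where Y(s) = H(s)/s.
= lim_{s→0} H(s) = H(0) = num(0)/den(0) = 0.25/0.5 = 0.5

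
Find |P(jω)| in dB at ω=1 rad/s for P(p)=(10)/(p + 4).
Substitute p = j*1: P(j1) = 2.35294 - 0.588235j.
|P(j1)| = sqrt(Re² + Im²) = 2.425.
20*log₁₀(2.425) = 7.70 dB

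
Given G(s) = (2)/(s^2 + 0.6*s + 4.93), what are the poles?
Set denominator = 0: s^2 + 0.6*s + 4.93 = 0 → Poles: -0.3 + 2.2j, -0.3 - 2.2j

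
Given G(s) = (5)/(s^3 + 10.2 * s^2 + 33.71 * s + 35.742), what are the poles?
Set denominator = 0: s^3 + 10.2*s^2 + 33.71*s + 35.742 = (s + 3.7)(s + 4.2)(s + 2.3) = 0 → Poles: -2.3, -3.7, -4.2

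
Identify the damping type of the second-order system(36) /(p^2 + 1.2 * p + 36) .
Standard form: ωn²/(p²+2ζωn·p+ωn²) gives ωn=6, ζ=0.1.
Underdamped (ζ = 0.1 < 1)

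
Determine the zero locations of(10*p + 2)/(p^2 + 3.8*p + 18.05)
Set numerator = 0: 10*p + 2 = 0 → Zeros: -0.2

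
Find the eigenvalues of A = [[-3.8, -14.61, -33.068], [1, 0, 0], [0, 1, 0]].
Eigenvalues solve det(λI - A) = 0.
Characteristic polynomial: λ^3 + 3.8*λ^2 + 14.61*λ + 33.068 = 0.
Factor: (λ + 2.8)(λ^2 + λ + 11.81) = 0.
Roots: -0.5 + 3.4j, -0.5 - 3.4j, -2.8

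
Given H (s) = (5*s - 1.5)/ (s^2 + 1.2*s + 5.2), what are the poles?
Set denominator = 0: s^2 + 1.2*s + 5.2 = 0 → Poles: -0.6 + 2.2j, -0.6 - 2.2j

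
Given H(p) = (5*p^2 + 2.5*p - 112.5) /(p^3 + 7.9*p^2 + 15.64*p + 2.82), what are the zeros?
Set numerator = 0: 5*p^2 + 2.5*p - 112.5 = 5*(p - 4.5)(p + 5) = 0 → Zeros: -5, 4.5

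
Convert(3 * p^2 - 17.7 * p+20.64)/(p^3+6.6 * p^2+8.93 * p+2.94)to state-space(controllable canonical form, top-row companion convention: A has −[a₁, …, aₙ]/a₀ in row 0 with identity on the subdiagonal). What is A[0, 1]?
Reachable canonical form for den = p^3 + 6.6*p^2 + 8.93*p + 2.94: top row of A = -[a₁,a₂,...,aₙ]/a₀, ones on the subdiagonal, zeros elsewhere.
A = [[-6.6, -8.93, -2.94], [1, 0, 0], [0, 1, 0]].
A[0,1] = -8.93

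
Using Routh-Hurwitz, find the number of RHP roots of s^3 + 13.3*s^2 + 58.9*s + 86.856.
Routh array:
s^3: [1, 58.9]; s^2: [13.3, 86.856]; s^1: [52.3695]; s^0: [86.856]
First column: [1, 13.3, 52.3695, 86.856]. Sign changes = RHP roots = 0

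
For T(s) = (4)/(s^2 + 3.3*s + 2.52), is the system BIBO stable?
Denominator: s^2 + 3.3*s + 2.52 = (s + 1.2)(s + 2.1). Poles: -1.2, -2.1. All Re(p)<0: Yes (stable)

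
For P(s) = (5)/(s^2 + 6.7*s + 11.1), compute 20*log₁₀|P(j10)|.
Substitute s = j*10: P(j10) = -0.0358693 - 0.0270331j.
|P(j10)| = sqrt(Re² + Im²) = 0.04492.
20*log₁₀(0.04492) = -26.95 dB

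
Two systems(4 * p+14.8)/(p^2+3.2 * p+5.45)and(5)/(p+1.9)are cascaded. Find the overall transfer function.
Series: H = H₁ · H₂ = (n₁·n₂)/(d₁·d₂).
Num: n₁·n₂ = 20*p + 74. Den: d₁·d₂ = p^3 + 5.1*p^2 + 11.53*p + 10.355.
H(p) = (20*p + 74)/(p^3 + 5.1*p^2 + 11.53*p + 10.355)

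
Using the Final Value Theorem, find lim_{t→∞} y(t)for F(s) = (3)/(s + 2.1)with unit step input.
FVT: lim_{t→∞} y(t) = lim_{s→0} s*Y(s) where Y(s) = F(s)/s.
= lim_{s→0} F(s) = F(0) = num(0)/den(0) = 3/2.1 = 1.429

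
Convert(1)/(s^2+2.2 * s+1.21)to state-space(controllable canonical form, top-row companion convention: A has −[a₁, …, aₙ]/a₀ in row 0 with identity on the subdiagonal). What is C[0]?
Reachable canonical form: C = numerator coefficients (right-aligned, zero-padded to length n).
num = 1, C = [[0, 1]].
C[0] = 0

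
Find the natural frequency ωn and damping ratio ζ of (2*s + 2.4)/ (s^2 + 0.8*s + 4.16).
Underdamped: complex pole -0.4 + 2j. ωn = |pole| = 2.04, ζ = -Re(pole)/ωn = 0.1961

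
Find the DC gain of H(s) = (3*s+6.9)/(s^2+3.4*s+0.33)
DC gain = H(0) = num(0)/den(0) = 6.9/0.33 = 20.91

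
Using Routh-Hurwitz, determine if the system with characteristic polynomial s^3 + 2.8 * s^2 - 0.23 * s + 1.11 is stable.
Routh array:
s^3: [1, -0.23]; s^2: [2.8, 1.11]; s^1: [-0.626429]; s^0: [1.11]
First column: [1, 2.8, -0.626429, 1.11]. Sign changes = 2.
No, unstable (2 RHP root(s))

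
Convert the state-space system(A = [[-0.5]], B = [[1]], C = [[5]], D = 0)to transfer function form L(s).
L(s) = C(sI - A)⁻¹B + D.
Characteristic polynomial det(sI - A) = s + 0.5.
Numerator from C·adj(sI-A)·B + D·det(sI-A) = 5.
L(s) = (5)/(s + 0.5)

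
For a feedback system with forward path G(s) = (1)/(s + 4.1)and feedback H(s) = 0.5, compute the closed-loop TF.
Closed-loop T = G/(1+GH).
Numerator: G_num * H_den = 1.
Denominator: G_den * H_den + G_num * H_num = (s + 4.1) + (0.5) = s + 4.6.
T(s) = (1)/(s + 4.6)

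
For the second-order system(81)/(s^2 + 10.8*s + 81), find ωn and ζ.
Standard form: ωn²/(s²+2ζωn·s+ωn²).
const=81=ωn² → ωn=9, s coeff=10.8=2ζωn → ζ=0.6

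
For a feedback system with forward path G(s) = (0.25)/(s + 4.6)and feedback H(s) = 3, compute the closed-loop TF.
Closed-loop T = G/(1+GH).
Numerator: G_num * H_den = 0.25.
Denominator: G_den * H_den + G_num * H_num = (s + 4.6) + (0.75) = s + 5.35.
T(s) = (0.25)/(s + 5.35)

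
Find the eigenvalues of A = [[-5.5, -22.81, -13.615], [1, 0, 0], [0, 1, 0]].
Eigenvalues solve det(λI - A) = 0.
Characteristic polynomial: λ^3 + 5.5*λ^2 + 22.81*λ + 13.615 = 0.
Factor: (λ + 0.7)(λ^2 + 4.8*λ + 19.45) = 0.
Roots: -0.7, -2.4 + 3.7j, -2.4 - 3.7j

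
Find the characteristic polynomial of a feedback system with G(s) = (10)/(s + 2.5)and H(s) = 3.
Characteristic poly = G_den * H_den + G_num * H_num = (s + 2.5) + (30) = s + 32.5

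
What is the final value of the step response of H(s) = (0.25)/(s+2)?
FVT: lim_{t→∞} y(t) = lim_{s→0} s*Y(s) where Y(s) = H(s)/s.
= lim_{s→0} H(s) = H(0) = num(0)/den(0) = 0.25/2 = 0.125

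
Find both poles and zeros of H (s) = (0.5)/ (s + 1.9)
Set denominator = 0: s + 1.9 = 0 → Poles: -1.9
Numerator is a nonzero constant (0.5) → Zeros: none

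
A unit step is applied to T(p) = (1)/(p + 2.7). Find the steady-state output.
FVT: lim_{t→∞} y(t) = lim_{p→0} p*Y(p) where Y(p) = T(p)/p.
= lim_{p→0} T(p) = T(0) = num(0)/den(0) = 1/2.7 = 0.3704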